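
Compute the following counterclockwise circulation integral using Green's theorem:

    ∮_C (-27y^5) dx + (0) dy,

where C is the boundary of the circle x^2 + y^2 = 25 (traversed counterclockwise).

Green's theorem converts the closed line integral into a double integral over the enclosed region D:

    ∮_C P dx + Q dy = ∬_D (∂Q/∂x - ∂P/∂y) dA.

Here P = -27y^5, Q = 0, so

    ∂Q/∂x = 0,    ∂P/∂y = -135y^4,
    ∂Q/∂x - ∂P/∂y = 135y^4.

D is the region x^2 + y^2 ≤ 25. Evaluating the double integral:

In polar coordinates (x = r cos θ, y = r sin θ, dA = r dr dθ) the integrand becomes 135r^4sin(θ)^4, so

    ∬_D (135y^4) dA = ∫_0^{2π} ∫_0^{5} (135r^4sin(θ)^4) · r dr dθ.

Inner (r from 0 to 5): 703125sin(θ)^4/2.
Outer (θ from 0 to 2π): 2109375π/8.

Therefore ∮_C P dx + Q dy = 2109375π/8.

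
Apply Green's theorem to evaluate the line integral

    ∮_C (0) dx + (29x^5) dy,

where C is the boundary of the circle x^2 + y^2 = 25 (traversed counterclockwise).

Green's theorem converts the closed line integral into a double integral over the enclosed region D:

    ∮_C P dx + Q dy = ∬_D (∂Q/∂x - ∂P/∂y) dA.

Here P = 0, Q = 29x^5, so

    ∂Q/∂x = 145x^4,    ∂P/∂y = 0,
    ∂Q/∂x - ∂P/∂y = 145x^4.

D is the region x^2 + y^2 ≤ 25. Evaluating the double integral:

In polar coordinates (x = r cos θ, y = r sin θ, dA = r dr dθ) the integrand becomes 145r^4cos(θ)^4, so

    ∬_D (145x^4) dA = ∫_0^{2π} ∫_0^{5} (145r^4cos(θ)^4) · r dr dθ.

Inner (r from 0 to 5): 2265625cos(θ)^4/6.
Outer (θ from 0 to 2π): 2265625π/8.

Therefore ∮_C P dx + Q dy = 2265625π/8.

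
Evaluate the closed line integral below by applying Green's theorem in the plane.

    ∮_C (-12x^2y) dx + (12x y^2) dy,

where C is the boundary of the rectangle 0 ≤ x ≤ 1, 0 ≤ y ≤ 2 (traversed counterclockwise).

Green's theorem converts the closed line integral into a double integral over the enclosed region D:

    ∮_C P dx + Q dy = ∬_D (∂Q/∂x - ∂P/∂y) dA.

Here P = -12x^2y, Q = 12x y^2, so

    ∂Q/∂x = 12y^2,    ∂P/∂y = -12x^2,
    ∂Q/∂x - ∂P/∂y = 12x^2 + 12y^2.

D is the region 0 ≤ x ≤ 1, 0 ≤ y ≤ 2. Evaluating the double integral:

    ∬_D (12x^2 + 12y^2) dA = ∫_0^{1} ∫_0^{2} (12x^2 + 12y^2) dy dx.

Inner (y from 0 to 2): 24x^2 + 32.
Outer (x from 0 to 1): 40.

Therefore ∮_C P dx + Q dy = 40.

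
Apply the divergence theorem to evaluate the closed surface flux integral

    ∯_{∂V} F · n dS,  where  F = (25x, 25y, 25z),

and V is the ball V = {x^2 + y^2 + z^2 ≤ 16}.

By the divergence theorem,

    ∯_{∂V} F · n dS = ∭_V (∇ · F) dV.

Compute the divergence:
    ∇ · F = ∂F_x/∂x + ∂F_y/∂y + ∂F_z/∂z = 25 + 25 + 25 = 75.

In spherical coordinates, x = ρ sin(φ) cos(θ), y = ρ sin(φ) sin(θ), z = ρ cos(φ), dV = ρ^2 sin(φ) dρ dφ dθ, with 0 ≤ ρ ≤ 4, 0 ≤ φ ≤ π, 0 ≤ θ ≤ 2π.

The integrand, after substitution and multiplying by the volume element, becomes (75) · ρ^2 sin(φ), so

    ∭_V (∇·F) dV = ∫_0^{2π} ∫_0^{π} ∫_0^{4} (75) · ρ^2 sin(φ) dρ dφ dθ.

Inner (ρ from 0 to 4): 1600sin(φ).
Middle (φ from 0 to π): 3200.
Outer (θ from 0 to 2π): 6400π.

Therefore ∯_{∂V} F · n dS = 6400π.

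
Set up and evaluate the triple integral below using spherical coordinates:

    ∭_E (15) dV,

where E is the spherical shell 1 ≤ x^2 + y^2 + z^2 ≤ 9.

In spherical coordinates, x = ρ sin(φ) cos(θ), y = ρ sin(φ) sin(θ), z = ρ cos(φ), and dV = ρ^2 sin(φ) dρ dφ dθ.

The integrand becomes 15, so

    ∭_E (15) dV = ∫_{0}^{2π} ∫_{0}^{π} ∫_{1}^{3} (15) · ρ^2 sin(φ) dρ dφ dθ.

Inner (ρ): 130sin(φ).
Middle (φ): 260.
Outer (θ): 520π.

Therefore the triple integral equals 520π.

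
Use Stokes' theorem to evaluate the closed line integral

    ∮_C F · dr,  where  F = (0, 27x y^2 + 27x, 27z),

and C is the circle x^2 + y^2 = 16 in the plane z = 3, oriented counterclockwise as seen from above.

Let S be the flat disk x^2 + y^2 ≤ 16 in the plane z = 3, with upward unit normal n̂ = ẑ. By Stokes' theorem,

    ∮_C F · dr = ∬_S (∇ × F) · n̂ dS = ∬_D (curl F)_z dA,

where D is the disk x^2 + y^2 ≤ 16.

Compute the curl of F = (0, 27x y^2 + 27x, 27z):
    (∇ × F)_x = ∂F_z/∂y - ∂F_y/∂z = 0,
    (∇ × F)_y = ∂F_x/∂z - ∂F_z/∂x = 0,
    (∇ × F)_z = ∂F_y/∂x - ∂F_x/∂y = 27y^2 + 27.

On z = 3, (curl F)_z = 27y^2 + 27.

Convert to polar (x = r cos θ, y = r sin θ, dA = r dr dθ); the integrand becomes 27r^2sin(θ)^2 + 27, so

    ∬_D (curl F)_z dA = ∫_0^{2π} ∫_0^{4} (27r^2sin(θ)^2 + 27) · r dr dθ.

Inner (r from 0 to 4): 1728sin(θ)^2 + 216.
Outer (θ from 0 to 2π): 2160π.

Therefore ∮_C F · dr = 2160π.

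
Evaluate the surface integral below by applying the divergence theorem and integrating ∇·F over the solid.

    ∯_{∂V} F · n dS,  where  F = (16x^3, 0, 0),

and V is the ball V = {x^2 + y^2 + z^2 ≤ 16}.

By the divergence theorem,

    ∯_{∂V} F · n dS = ∭_V (∇ · F) dV.

Compute the divergence:
    ∇ · F = ∂F_x/∂x + ∂F_y/∂y + ∂F_z/∂z = 48x^2 + 0 + 0 = 48x^2.

In spherical coordinates, x = ρ sin(φ) cos(θ), y = ρ sin(φ) sin(θ), z = ρ cos(φ), dV = ρ^2 sin(φ) dρ dφ dθ, with 0 ≤ ρ ≤ 4, 0 ≤ φ ≤ π, 0 ≤ θ ≤ 2π.

The integrand, after substitution and multiplying by the volume element, becomes (48ρ^2sin(φ)^2cos(θ)^2) · ρ^2 sin(φ), so

    ∭_V (∇·F) dV = ∫_0^{2π} ∫_0^{π} ∫_0^{4} (48ρ^2sin(φ)^2cos(θ)^2) · ρ^2 sin(φ) dρ dφ dθ.

Inner (ρ from 0 to 4): 49152sin(φ)^3cos(θ)^2/5.
Middle (φ from 0 to π): 65536cos(θ)^2/5.
Outer (θ from 0 to 2π): 65536π/5.

Therefore ∯_{∂V} F · n dS = 65536π/5.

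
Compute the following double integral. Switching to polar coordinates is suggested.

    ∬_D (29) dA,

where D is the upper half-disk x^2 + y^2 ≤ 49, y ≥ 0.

The region D is 0 ≤ r ≤ 7, 0 ≤ θ ≤ π in polar coordinates, where x = r cos(θ), y = r sin(θ), and dA = r dr dθ.

Under the substitution, the integrand becomes 29, so

    ∬_D (29) dA = ∫_{0}^{π} ∫_{0}^{7} (29) · r dr dθ.

Inner integral (in r): ∫_{0}^{7} (29) · r dr = 1421/2.

Outer integral (in θ): ∫_{0}^{π} (1421/2) dθ = 1421π/2.

Therefore ∬_D (29) dA = 1421π/2.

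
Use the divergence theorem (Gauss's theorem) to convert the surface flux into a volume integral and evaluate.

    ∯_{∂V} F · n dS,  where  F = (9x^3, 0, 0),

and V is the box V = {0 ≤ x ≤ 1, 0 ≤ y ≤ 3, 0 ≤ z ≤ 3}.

By the divergence theorem,

    ∯_{∂V} F · n dS = ∭_V (∇ · F) dV.

Compute the divergence:
    ∇ · F = ∂F_x/∂x + ∂F_y/∂y + ∂F_z/∂z = 27x^2 + 0 + 0 = 27x^2.

V is a rectangular box, so dV = dx dy dz with 0 ≤ x ≤ 1, 0 ≤ y ≤ 3, 0 ≤ z ≤ 3.

Integrate (27x^2) over V as an iterated integral:

    ∭_V (∇·F) dV = ∫_0^{1} ∫_0^{3} ∫_0^{3} (27x^2) dz dy dx.

Inner (z from 0 to 3): 81x^2.
Middle (y from 0 to 3): 243x^2.
Outer (x from 0 to 1): 81.

Therefore ∯_{∂V} F · n dS = 81.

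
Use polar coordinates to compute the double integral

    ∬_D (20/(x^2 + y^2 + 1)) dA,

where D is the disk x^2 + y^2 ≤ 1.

The region D is 0 ≤ r ≤ 1, 0 ≤ θ ≤ 2π in polar coordinates, where x = r cos(θ), y = r sin(θ), and dA = r dr dθ.

Under the substitution, the integrand becomes 20/(r^2 + 1), so

    ∬_D (20/(x^2 + y^2 + 1)) dA = ∫_{0}^{2π} ∫_{0}^{1} (20/(r^2 + 1)) · r dr dθ.

Inner integral (in r): ∫_{0}^{1} (20/(r^2 + 1)) · r dr = log(1024).

Outer integral (in θ): ∫_{0}^{2π} (log(1024)) dθ = 20π log(2).

Therefore ∬_D (20/(x^2 + y^2 + 1)) dA = 20π log(2).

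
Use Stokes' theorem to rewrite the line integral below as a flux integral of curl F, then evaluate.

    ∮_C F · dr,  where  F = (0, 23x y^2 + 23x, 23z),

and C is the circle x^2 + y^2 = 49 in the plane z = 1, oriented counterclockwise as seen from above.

Let S be the flat disk x^2 + y^2 ≤ 49 in the plane z = 1, with upward unit normal n̂ = ẑ. By Stokes' theorem,

    ∮_C F · dr = ∬_S (∇ × F) · n̂ dS = ∬_D (curl F)_z dA,

where D is the disk x^2 + y^2 ≤ 49.

Compute the curl of F = (0, 23x y^2 + 23x, 23z):
    (∇ × F)_x = ∂F_z/∂y - ∂F_y/∂z = 0,
    (∇ × F)_y = ∂F_x/∂z - ∂F_z/∂x = 0,
    (∇ × F)_z = ∂F_y/∂x - ∂F_x/∂y = 23y^2 + 23.

On z = 1, (curl F)_z = 23y^2 + 23.

Convert to polar (x = r cos θ, y = r sin θ, dA = r dr dθ); the integrand becomes 23r^2sin(θ)^2 + 23, so

    ∬_D (curl F)_z dA = ∫_0^{2π} ∫_0^{7} (23r^2sin(θ)^2 + 23) · r dr dθ.

Inner (r from 0 to 7): 55223sin(θ)^2/4 + 1127/2.
Outer (θ from 0 to 2π): 59731π/4.

Therefore ∮_C F · dr = 59731π/4.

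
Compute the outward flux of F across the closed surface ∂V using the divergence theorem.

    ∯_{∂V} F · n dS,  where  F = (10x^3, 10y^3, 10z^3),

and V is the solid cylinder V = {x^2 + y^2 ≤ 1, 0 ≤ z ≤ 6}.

By the divergence theorem,

    ∯_{∂V} F · n dS = ∭_V (∇ · F) dV.

Compute the divergence:
    ∇ · F = ∂F_x/∂x + ∂F_y/∂y + ∂F_z/∂z = 30x^2 + 30y^2 + 30z^2.

In cylindrical coordinates, x = r cos(θ), y = r sin(θ), z = z, dV = r dr dθ dz, with 0 ≤ r ≤ 1, 0 ≤ θ ≤ 2π, 0 ≤ z ≤ 6.

The integrand, after substitution and multiplying by the volume element, becomes (30r^2 + 30z^2) · r, so

    ∭_V (∇·F) dV = ∫_0^{2π} ∫_0^{1} ∫_0^{6} (30r^2 + 30z^2) · r dz dr dθ.

Inner (z from 0 to 6): 180r (r^2 + 12).
Middle (r from 0 to 1): 1125.
Outer (θ from 0 to 2π): 2250π.

Therefore ∯_{∂V} F · n dS = 2250π.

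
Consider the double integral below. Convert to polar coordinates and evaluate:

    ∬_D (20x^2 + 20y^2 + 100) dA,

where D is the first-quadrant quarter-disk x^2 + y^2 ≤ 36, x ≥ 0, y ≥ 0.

The region D is 0 ≤ r ≤ 6, 0 ≤ θ ≤ π/2 in polar coordinates, where x = r cos(θ), y = r sin(θ), and dA = r dr dθ.

Under the substitution, the integrand becomes 20r^2 + 100, so

    ∬_D (20x^2 + 20y^2 + 100) dA = ∫_{0}^{π/2} ∫_{0}^{6} (20r^2 + 100) · r dr dθ.

Inner integral (in r): ∫_{0}^{6} (20r^2 + 100) · r dr = 8280.

Outer integral (in θ): ∫_{0}^{π/2} (8280) dθ = 4140π.

Therefore ∬_D (20x^2 + 20y^2 + 100) dA = 4140π.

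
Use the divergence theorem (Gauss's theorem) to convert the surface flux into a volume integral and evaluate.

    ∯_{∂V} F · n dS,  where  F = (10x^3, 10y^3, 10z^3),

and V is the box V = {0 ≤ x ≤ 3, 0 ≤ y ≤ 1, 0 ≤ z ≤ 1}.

By the divergence theorem,

    ∯_{∂V} F · n dS = ∭_V (∇ · F) dV.

Compute the divergence:
    ∇ · F = ∂F_x/∂x + ∂F_y/∂y + ∂F_z/∂z = 30x^2 + 30y^2 + 30z^2.

V is a rectangular box, so dV = dx dy dz with 0 ≤ x ≤ 3, 0 ≤ y ≤ 1, 0 ≤ z ≤ 1.

Integrate (30x^2 + 30y^2 + 30z^2) over V as an iterated integral:

    ∭_V (∇·F) dV = ∫_0^{3} ∫_0^{1} ∫_0^{1} (30x^2 + 30y^2 + 30z^2) dz dy dx.

Inner (z from 0 to 1): 30x^2 + 30y^2 + 10.
Middle (y from 0 to 1): 30x^2 + 20.
Outer (x from 0 to 3): 330.

Therefore ∯_{∂V} F · n dS = 330.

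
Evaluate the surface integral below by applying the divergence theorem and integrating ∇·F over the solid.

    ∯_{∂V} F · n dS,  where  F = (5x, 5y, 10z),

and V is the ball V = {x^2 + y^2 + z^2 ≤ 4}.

By the divergence theorem,

    ∯_{∂V} F · n dS = ∭_V (∇ · F) dV.

Compute the divergence:
    ∇ · F = ∂F_x/∂x + ∂F_y/∂y + ∂F_z/∂z = 5 + 5 + 10 = 20.

In spherical coordinates, x = ρ sin(φ) cos(θ), y = ρ sin(φ) sin(θ), z = ρ cos(φ), dV = ρ^2 sin(φ) dρ dφ dθ, with 0 ≤ ρ ≤ 2, 0 ≤ φ ≤ π, 0 ≤ θ ≤ 2π.

The integrand, after substitution and multiplying by the volume element, becomes (20) · ρ^2 sin(φ), so

    ∭_V (∇·F) dV = ∫_0^{2π} ∫_0^{π} ∫_0^{2} (20) · ρ^2 sin(φ) dρ dφ dθ.

Inner (ρ from 0 to 2): 160sin(φ)/3.
Middle (φ from 0 to π): 320/3.
Outer (θ from 0 to 2π): 640π/3.

Therefore ∯_{∂V} F · n dS = 640π/3.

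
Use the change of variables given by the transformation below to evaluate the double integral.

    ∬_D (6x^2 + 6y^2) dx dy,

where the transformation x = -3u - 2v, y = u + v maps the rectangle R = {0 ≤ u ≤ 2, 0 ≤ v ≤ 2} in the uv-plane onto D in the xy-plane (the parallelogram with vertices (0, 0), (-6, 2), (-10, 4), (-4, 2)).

Compute the Jacobian determinant of (x, y) with respect to (u, v):

    ∂(x,y)/∂(u,v) = | -3  -2 | = (-3)(1) - (-2)(1) = -1.
                   | 1  1 |

Its absolute value is |J| = 1 (the area scaling factor).

Substituting x = -3u - 2v, y = u + v into the integrand,

    6x^2 + 6y^2 → 60u^2 + 84u v + 30v^2,

so the integral becomes

    ∬_R (60u^2 + 84u v + 30v^2) · |J| du dv = ∫_0^2 ∫_0^2 (60u^2 + 84u v + 30v^2) dv du.

Inner (v): 120u^2 + 168u + 80.
Outer (u): 816.

Therefore ∬_D (6x^2 + 6y^2) dx dy = 816.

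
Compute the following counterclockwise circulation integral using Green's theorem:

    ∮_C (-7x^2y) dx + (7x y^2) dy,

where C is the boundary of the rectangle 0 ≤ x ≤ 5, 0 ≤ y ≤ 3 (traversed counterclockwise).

Green's theorem converts the closed line integral into a double integral over the enclosed region D:

    ∮_C P dx + Q dy = ∬_D (∂Q/∂x - ∂P/∂y) dA.

Here P = -7x^2y, Q = 7x y^2, so

    ∂Q/∂x = 7y^2,    ∂P/∂y = -7x^2,
    ∂Q/∂x - ∂P/∂y = 7x^2 + 7y^2.

D is the region 0 ≤ x ≤ 5, 0 ≤ y ≤ 3. Evaluating the double integral:

    ∬_D (7x^2 + 7y^2) dA = ∫_0^{5} ∫_0^{3} (7x^2 + 7y^2) dy dx.

Inner (y from 0 to 3): 21x^2 + 63.
Outer (x from 0 to 5): 1190.

Therefore ∮_C P dx + Q dy = 1190.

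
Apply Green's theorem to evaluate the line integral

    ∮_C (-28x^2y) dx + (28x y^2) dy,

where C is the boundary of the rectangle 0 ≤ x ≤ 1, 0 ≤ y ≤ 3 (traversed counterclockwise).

Green's theorem converts the closed line integral into a double integral over the enclosed region D:

    ∮_C P dx + Q dy = ∬_D (∂Q/∂x - ∂P/∂y) dA.

Here P = -28x^2y, Q = 28x y^2, so

    ∂Q/∂x = 28y^2,    ∂P/∂y = -28x^2,
    ∂Q/∂x - ∂P/∂y = 28x^2 + 28y^2.

D is the region 0 ≤ x ≤ 1, 0 ≤ y ≤ 3. Evaluating the double integral:

    ∬_D (28x^2 + 28y^2) dA = ∫_0^{1} ∫_0^{3} (28x^2 + 28y^2) dy dx.

Inner (y from 0 to 3): 84x^2 + 252.
Outer (x from 0 to 1): 280.

Therefore ∮_C P dx + Q dy = 280.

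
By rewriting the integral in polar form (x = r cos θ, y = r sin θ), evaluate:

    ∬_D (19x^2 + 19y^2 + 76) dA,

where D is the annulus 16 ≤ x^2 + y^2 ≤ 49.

The region D is 4 ≤ r ≤ 7, 0 ≤ θ ≤ 2π in polar coordinates, where x = r cos(θ), y = r sin(θ), and dA = r dr dθ.

Under the substitution, the integrand becomes 19r^2 + 76, so

    ∬_D (19x^2 + 19y^2 + 76) dA = ∫_{0}^{2π} ∫_{4}^{7} (19r^2 + 76) · r dr dθ.

Inner integral (in r): ∫_{4}^{7} (19r^2 + 76) · r dr = 45771/4.

Outer integral (in θ): ∫_{0}^{2π} (45771/4) dθ = 45771π/2.

Therefore ∬_D (19x^2 + 19y^2 + 76) dA = 45771π/2.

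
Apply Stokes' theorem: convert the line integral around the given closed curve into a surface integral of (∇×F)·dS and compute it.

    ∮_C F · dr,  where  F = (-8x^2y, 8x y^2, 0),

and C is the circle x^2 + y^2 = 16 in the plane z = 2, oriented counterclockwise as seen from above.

Let S be the flat disk x^2 + y^2 ≤ 16 in the plane z = 2, with upward unit normal n̂ = ẑ. By Stokes' theorem,

    ∮_C F · dr = ∬_S (∇ × F) · n̂ dS = ∬_D (curl F)_z dA,

where D is the disk x^2 + y^2 ≤ 16.

Compute the curl of F = (-8x^2y, 8x y^2, 0):
    (∇ × F)_x = ∂F_z/∂y - ∂F_y/∂z = 0,
    (∇ × F)_y = ∂F_x/∂z - ∂F_z/∂x = 0,
    (∇ × F)_z = ∂F_y/∂x - ∂F_x/∂y = 8x^2 + 8y^2.

On z = 2, (curl F)_z = 8x^2 + 8y^2.

Convert to polar (x = r cos θ, y = r sin θ, dA = r dr dθ); the integrand becomes 8r^2, so

    ∬_D (curl F)_z dA = ∫_0^{2π} ∫_0^{4} (8r^2) · r dr dθ.

Inner (r from 0 to 4): 512.
Outer (θ from 0 to 2π): 1024π.

Therefore ∮_C F · dr = 1024π.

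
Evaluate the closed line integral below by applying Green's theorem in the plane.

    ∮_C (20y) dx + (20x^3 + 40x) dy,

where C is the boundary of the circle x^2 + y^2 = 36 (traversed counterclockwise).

Green's theorem converts the closed line integral into a double integral over the enclosed region D:

    ∮_C P dx + Q dy = ∬_D (∂Q/∂x - ∂P/∂y) dA.

Here P = 20y, Q = 20x^3 + 40x, so

    ∂Q/∂x = 60x^2 + 40,    ∂P/∂y = 20,
    ∂Q/∂x - ∂P/∂y = 60x^2 + 20.

D is the region x^2 + y^2 ≤ 36. Evaluating the double integral:

In polar coordinates (x = r cos θ, y = r sin θ, dA = r dr dθ) the integrand becomes 60r^2cos(θ)^2 + 20, so

    ∬_D (60x^2 + 20) dA = ∫_0^{2π} ∫_0^{6} (60r^2cos(θ)^2 + 20) · r dr dθ.

Inner (r from 0 to 6): 19440cos(θ)^2 + 360.
Outer (θ from 0 to 2π): 20160π.

Therefore ∮_C P dx + Q dy = 20160π.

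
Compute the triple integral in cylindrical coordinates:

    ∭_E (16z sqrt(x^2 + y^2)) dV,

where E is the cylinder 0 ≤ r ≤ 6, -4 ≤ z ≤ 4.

In cylindrical coordinates, x = r cos(θ), y = r sin(θ), z = z, and dV = r dr dθ dz.

The integrand becomes 16r z, so

    ∭_E (16z sqrt(x^2 + y^2)) dV = ∫_{0}^{2π} ∫_{0}^{6} ∫_{-4}^{4} (16r z) · r dz dr dθ.

Inner (z): 0.
Middle (r from 0 to 6): 0.
Outer (θ): 0.

Therefore the triple integral equals 0.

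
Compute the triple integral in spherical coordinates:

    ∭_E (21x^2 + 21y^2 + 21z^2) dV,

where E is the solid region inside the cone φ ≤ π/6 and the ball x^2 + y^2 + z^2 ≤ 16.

In spherical coordinates, x = ρ sin(φ) cos(θ), y = ρ sin(φ) sin(θ), z = ρ cos(φ), and dV = ρ^2 sin(φ) dρ dφ dθ.

The integrand becomes 21ρ^2, so

    ∭_E (21x^2 + 21y^2 + 21z^2) dV = ∫_{0}^{2π} ∫_{0}^{π/6} ∫_{0}^{4} (21ρ^2) · ρ^2 sin(φ) dρ dφ dθ.

Inner (ρ): 21504sin(φ)/5.
Middle (φ): 21504/5 - 10752sqrt(3)/5.
Outer (θ): 21504π (2 - sqrt(3))/5.

Therefore the triple integral equals 21504π (2 - sqrt(3))/5.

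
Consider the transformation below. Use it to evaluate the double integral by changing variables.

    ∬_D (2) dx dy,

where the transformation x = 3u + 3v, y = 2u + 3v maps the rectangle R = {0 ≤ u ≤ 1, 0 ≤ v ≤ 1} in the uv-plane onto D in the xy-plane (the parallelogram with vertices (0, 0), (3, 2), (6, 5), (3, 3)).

Compute the Jacobian determinant of (x, y) with respect to (u, v):

    ∂(x,y)/∂(u,v) = | 3  3 | = (3)(3) - (3)(2) = 3.
                   | 2  3 |

Its absolute value is |J| = 3 (the area scaling factor).

Substituting x = 3u + 3v, y = 2u + 3v into the integrand,

    2 → 2,

so the integral becomes

    ∬_R (2) · |J| du dv = ∫_0^1 ∫_0^1 (6) dv du.

Inner (v): 6.
Outer (u): 6.

Therefore ∬_D (2) dx dy = 6.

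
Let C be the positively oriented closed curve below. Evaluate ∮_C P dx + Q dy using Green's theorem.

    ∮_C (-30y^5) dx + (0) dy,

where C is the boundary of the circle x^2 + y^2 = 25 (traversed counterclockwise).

Green's theorem converts the closed line integral into a double integral over the enclosed region D:

    ∮_C P dx + Q dy = ∬_D (∂Q/∂x - ∂P/∂y) dA.

Here P = -30y^5, Q = 0, so

    ∂Q/∂x = 0,    ∂P/∂y = -150y^4,
    ∂Q/∂x - ∂P/∂y = 150y^4.

D is the region x^2 + y^2 ≤ 25. Evaluating the double integral:

In polar coordinates (x = r cos θ, y = r sin θ, dA = r dr dθ) the integrand becomes 150r^4sin(θ)^4, so

    ∬_D (150y^4) dA = ∫_0^{2π} ∫_0^{5} (150r^4sin(θ)^4) · r dr dθ.

Inner (r from 0 to 5): 390625sin(θ)^4.
Outer (θ from 0 to 2π): 1171875π/4.

Therefore ∮_C P dx + Q dy = 1171875π/4.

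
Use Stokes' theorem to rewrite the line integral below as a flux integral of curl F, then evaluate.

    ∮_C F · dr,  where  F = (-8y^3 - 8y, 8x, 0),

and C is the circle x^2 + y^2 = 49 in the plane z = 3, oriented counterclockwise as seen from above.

Let S be the flat disk x^2 + y^2 ≤ 49 in the plane z = 3, with upward unit normal n̂ = ẑ. By Stokes' theorem,

    ∮_C F · dr = ∬_S (∇ × F) · n̂ dS = ∬_D (curl F)_z dA,

where D is the disk x^2 + y^2 ≤ 49.

Compute the curl of F = (-8y^3 - 8y, 8x, 0):
    (∇ × F)_x = ∂F_z/∂y - ∂F_y/∂z = 0,
    (∇ × F)_y = ∂F_x/∂z - ∂F_z/∂x = 0,
    (∇ × F)_z = ∂F_y/∂x - ∂F_x/∂y = 24y^2 + 16.

On z = 3, (curl F)_z = 24y^2 + 16.

Convert to polar (x = r cos θ, y = r sin θ, dA = r dr dθ); the integrand becomes 24r^2sin(θ)^2 + 16, so

    ∬_D (curl F)_z dA = ∫_0^{2π} ∫_0^{7} (24r^2sin(θ)^2 + 16) · r dr dθ.

Inner (r from 0 to 7): 14406sin(θ)^2 + 392.
Outer (θ from 0 to 2π): 15190π.

Therefore ∮_C F · dr = 15190π.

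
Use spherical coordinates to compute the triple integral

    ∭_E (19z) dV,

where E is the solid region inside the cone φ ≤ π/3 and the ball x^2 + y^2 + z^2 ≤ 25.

In spherical coordinates, x = ρ sin(φ) cos(θ), y = ρ sin(φ) sin(θ), z = ρ cos(φ), and dV = ρ^2 sin(φ) dρ dφ dθ.

The integrand becomes 19ρ cos(φ), so

    ∭_E (19z) dV = ∫_{0}^{2π} ∫_{0}^{π/3} ∫_{0}^{5} (19ρ cos(φ)) · ρ^2 sin(φ) dρ dφ dθ.

Inner (ρ): 11875sin(2φ)/8.
Middle (φ): 35625/32.
Outer (θ): 35625π/16.

Therefore the triple integral equals 35625π/16.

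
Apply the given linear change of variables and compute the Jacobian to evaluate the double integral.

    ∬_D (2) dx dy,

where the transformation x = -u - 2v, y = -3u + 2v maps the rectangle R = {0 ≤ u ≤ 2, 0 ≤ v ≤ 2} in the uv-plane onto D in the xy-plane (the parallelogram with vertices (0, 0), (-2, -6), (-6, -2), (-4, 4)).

Compute the Jacobian determinant of (x, y) with respect to (u, v):

    ∂(x,y)/∂(u,v) = | -1  -2 | = (-1)(2) - (-2)(-3) = -8.
                   | -3  2 |

Its absolute value is |J| = 8 (the area scaling factor).

Substituting x = -u - 2v, y = -3u + 2v into the integrand,

    2 → 2,

so the integral becomes

    ∬_R (2) · |J| du dv = ∫_0^2 ∫_0^2 (16) dv du.

Inner (v): 32.
Outer (u): 64.

Therefore ∬_D (2) dx dy = 64.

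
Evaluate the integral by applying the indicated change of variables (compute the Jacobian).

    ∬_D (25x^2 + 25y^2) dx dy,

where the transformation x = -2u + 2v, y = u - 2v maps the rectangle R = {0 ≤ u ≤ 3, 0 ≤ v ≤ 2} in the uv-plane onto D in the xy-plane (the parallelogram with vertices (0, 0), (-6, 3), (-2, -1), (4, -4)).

Compute the Jacobian determinant of (x, y) with respect to (u, v):

    ∂(x,y)/∂(u,v) = | -2  2 | = (-2)(-2) - (2)(1) = 2.
                   | 1  -2 |

Its absolute value is |J| = 2 (the area scaling factor).

Substituting x = -2u + 2v, y = u - 2v into the integrand,

    25x^2 + 25y^2 → 125u^2 - 300u v + 200v^2,

so the integral becomes

    ∬_R (125u^2 - 300u v + 200v^2) · |J| du dv = ∫_0^3 ∫_0^2 (250u^2 - 600u v + 400v^2) dv du.

Inner (v): 500u^2 - 1200u + 3200/3.
Outer (u): 2300.

Therefore ∬_D (25x^2 + 25y^2) dx dy = 2300.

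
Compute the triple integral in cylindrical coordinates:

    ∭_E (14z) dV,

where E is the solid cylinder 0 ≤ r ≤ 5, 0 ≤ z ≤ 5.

In cylindrical coordinates, x = r cos(θ), y = r sin(θ), z = z, and dV = r dr dθ dz.

The integrand becomes 14z, so

    ∭_E (14z) dV = ∫_{0}^{2π} ∫_{0}^{5} ∫_{0}^{5} (14z) · r dz dr dθ.

Inner (z): 175r.
Middle (r from 0 to 5): 4375/2.
Outer (θ): 4375π.

Therefore the triple integral equals 4375π.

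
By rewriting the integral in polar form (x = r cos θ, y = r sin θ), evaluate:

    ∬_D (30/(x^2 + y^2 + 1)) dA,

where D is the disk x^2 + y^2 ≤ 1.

The region D is 0 ≤ r ≤ 1, 0 ≤ θ ≤ 2π in polar coordinates, where x = r cos(θ), y = r sin(θ), and dA = r dr dθ.

Under the substitution, the integrand becomes 30/(r^2 + 1), so

    ∬_D (30/(x^2 + y^2 + 1)) dA = ∫_{0}^{2π} ∫_{0}^{1} (30/(r^2 + 1)) · r dr dθ.

Inner integral (in r): ∫_{0}^{1} (30/(r^2 + 1)) · r dr = log(32768).

Outer integral (in θ): ∫_{0}^{2π} (log(32768)) dθ = 30π log(2).

Therefore ∬_D (30/(x^2 + y^2 + 1)) dA = 30π log(2).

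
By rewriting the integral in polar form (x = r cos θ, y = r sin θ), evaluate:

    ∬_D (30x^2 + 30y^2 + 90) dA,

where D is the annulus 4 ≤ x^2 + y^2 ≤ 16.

The region D is 2 ≤ r ≤ 4, 0 ≤ θ ≤ 2π in polar coordinates, where x = r cos(θ), y = r sin(θ), and dA = r dr dθ.

Under the substitution, the integrand becomes 30r^2 + 90, so

    ∬_D (30x^2 + 30y^2 + 90) dA = ∫_{0}^{2π} ∫_{2}^{4} (30r^2 + 90) · r dr dθ.

Inner integral (in r): ∫_{2}^{4} (30r^2 + 90) · r dr = 2340.

Outer integral (in θ): ∫_{0}^{2π} (2340) dθ = 4680π.

Therefore ∬_D (30x^2 + 30y^2 + 90) dA = 4680π.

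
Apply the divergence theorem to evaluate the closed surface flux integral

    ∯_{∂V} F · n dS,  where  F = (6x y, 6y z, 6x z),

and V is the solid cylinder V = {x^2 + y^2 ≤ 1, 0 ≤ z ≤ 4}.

By the divergence theorem,

    ∯_{∂V} F · n dS = ∭_V (∇ · F) dV.

Compute the divergence:
    ∇ · F = ∂F_x/∂x + ∂F_y/∂y + ∂F_z/∂z = 6y + 6z + 6x = 6x + 6y + 6z.

In cylindrical coordinates, x = r cos(θ), y = r sin(θ), z = z, dV = r dr dθ dz, with 0 ≤ r ≤ 1, 0 ≤ θ ≤ 2π, 0 ≤ z ≤ 4.

The integrand, after substitution and multiplying by the volume element, becomes (6sqrt(2)r sin(θ + π/4) + 6z) · r, so

    ∭_V (∇·F) dV = ∫_0^{2π} ∫_0^{1} ∫_0^{4} (6sqrt(2)r sin(θ + π/4) + 6z) · r dz dr dθ.

Inner (z from 0 to 4): 24r (sqrt(2)r sin(θ + π/4) + 2).
Middle (r from 0 to 1): 8sqrt(2)sin(θ + π/4) + 24.
Outer (θ from 0 to 2π): 48π.

Therefore ∯_{∂V} F · n dS = 48π.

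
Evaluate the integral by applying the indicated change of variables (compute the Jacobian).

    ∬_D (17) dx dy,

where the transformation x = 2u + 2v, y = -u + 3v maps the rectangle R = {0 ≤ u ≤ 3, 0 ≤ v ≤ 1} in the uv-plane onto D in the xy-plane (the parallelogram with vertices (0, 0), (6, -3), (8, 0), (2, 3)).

Compute the Jacobian determinant of (x, y) with respect to (u, v):

    ∂(x,y)/∂(u,v) = | 2  2 | = (2)(3) - (2)(-1) = 8.
                   | -1  3 |

Its absolute value is |J| = 8 (the area scaling factor).

Substituting x = 2u + 2v, y = -u + 3v into the integrand,

    17 → 17,

so the integral becomes

    ∬_R (17) · |J| du dv = ∫_0^3 ∫_0^1 (136) dv du.

Inner (v): 136.
Outer (u): 408.

Therefore ∬_D (17) dx dy = 408.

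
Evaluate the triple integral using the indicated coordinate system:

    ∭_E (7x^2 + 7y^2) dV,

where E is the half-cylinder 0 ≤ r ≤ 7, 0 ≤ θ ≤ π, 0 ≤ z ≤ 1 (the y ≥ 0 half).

In cylindrical coordinates, x = r cos(θ), y = r sin(θ), z = z, and dV = r dr dθ dz.

The integrand becomes 7r^2, so

    ∭_E (7x^2 + 7y^2) dV = ∫_{0}^{π} ∫_{0}^{7} ∫_{0}^{1} (7r^2) · r dz dr dθ.

Inner (z): 7r^3.
Middle (r from 0 to 7): 16807/4.
Outer (θ): 16807π/4.

Therefore the triple integral equals 16807π/4.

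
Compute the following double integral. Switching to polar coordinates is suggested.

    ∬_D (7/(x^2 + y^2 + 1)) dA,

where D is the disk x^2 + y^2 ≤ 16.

The region D is 0 ≤ r ≤ 4, 0 ≤ θ ≤ 2π in polar coordinates, where x = r cos(θ), y = r sin(θ), and dA = r dr dθ.

Under the substitution, the integrand becomes 7/(r^2 + 1), so

    ∬_D (7/(x^2 + y^2 + 1)) dA = ∫_{0}^{2π} ∫_{0}^{4} (7/(r^2 + 1)) · r dr dθ.

Inner integral (in r): ∫_{0}^{4} (7/(r^2 + 1)) · r dr = 7log(17)/2.

Outer integral (in θ): ∫_{0}^{2π} (7log(17)/2) dθ = 7π log(17).

Therefore ∬_D (7/(x^2 + y^2 + 1)) dA = 7π log(17).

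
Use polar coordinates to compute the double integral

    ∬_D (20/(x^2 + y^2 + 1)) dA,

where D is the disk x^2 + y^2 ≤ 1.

The region D is 0 ≤ r ≤ 1, 0 ≤ θ ≤ 2π in polar coordinates, where x = r cos(θ), y = r sin(θ), and dA = r dr dθ.

Under the substitution, the integrand becomes 20/(r^2 + 1), so

    ∬_D (20/(x^2 + y^2 + 1)) dA = ∫_{0}^{2π} ∫_{0}^{1} (20/(r^2 + 1)) · r dr dθ.

Inner integral (in r): ∫_{0}^{1} (20/(r^2 + 1)) · r dr = log(1024).

Outer integral (in θ): ∫_{0}^{2π} (log(1024)) dθ = 20π log(2).

Therefore ∬_D (20/(x^2 + y^2 + 1)) dA = 20π log(2).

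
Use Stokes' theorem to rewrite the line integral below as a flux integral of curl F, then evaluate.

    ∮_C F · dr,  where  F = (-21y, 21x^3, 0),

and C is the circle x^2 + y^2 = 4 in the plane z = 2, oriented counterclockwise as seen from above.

Let S be the flat disk x^2 + y^2 ≤ 4 in the plane z = 2, with upward unit normal n̂ = ẑ. By Stokes' theorem,

    ∮_C F · dr = ∬_S (∇ × F) · n̂ dS = ∬_D (curl F)_z dA,

where D is the disk x^2 + y^2 ≤ 4.

Compute the curl of F = (-21y, 21x^3, 0):
    (∇ × F)_x = ∂F_z/∂y - ∂F_y/∂z = 0,
    (∇ × F)_y = ∂F_x/∂z - ∂F_z/∂x = 0,
    (∇ × F)_z = ∂F_y/∂x - ∂F_x/∂y = 63x^2 + 21.

On z = 2, (curl F)_z = 63x^2 + 21.

Convert to polar (x = r cos θ, y = r sin θ, dA = r dr dθ); the integrand becomes 63r^2cos(θ)^2 + 21, so

    ∬_D (curl F)_z dA = ∫_0^{2π} ∫_0^{2} (63r^2cos(θ)^2 + 21) · r dr dθ.

Inner (r from 0 to 2): 252cos(θ)^2 + 42.
Outer (θ from 0 to 2π): 336π.

Therefore ∮_C F · dr = 336π.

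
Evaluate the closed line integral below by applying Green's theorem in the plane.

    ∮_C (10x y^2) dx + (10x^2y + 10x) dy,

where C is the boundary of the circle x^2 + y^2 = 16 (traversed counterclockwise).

Green's theorem converts the closed line integral into a double integral over the enclosed region D:

    ∮_C P dx + Q dy = ∬_D (∂Q/∂x - ∂P/∂y) dA.

Here P = 10x y^2, Q = 10x^2y + 10x, so

    ∂Q/∂x = 20x y + 10,    ∂P/∂y = 20x y,
    ∂Q/∂x - ∂P/∂y = 10.

D is the region x^2 + y^2 ≤ 16. Evaluating the double integral:

In polar coordinates (x = r cos θ, y = r sin θ, dA = r dr dθ) the integrand becomes 10, so

    ∬_D (10) dA = ∫_0^{2π} ∫_0^{4} (10) · r dr dθ.

Inner (r from 0 to 4): 80.
Outer (θ from 0 to 2π): 160π.

Therefore ∮_C P dx + Q dy = 160π.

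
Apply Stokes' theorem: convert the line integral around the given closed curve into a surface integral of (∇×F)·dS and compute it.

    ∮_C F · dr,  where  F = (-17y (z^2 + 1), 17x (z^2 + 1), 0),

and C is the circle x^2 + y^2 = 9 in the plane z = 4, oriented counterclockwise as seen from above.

Let S be the flat disk x^2 + y^2 ≤ 9 in the plane z = 4, with upward unit normal n̂ = ẑ. By Stokes' theorem,

    ∮_C F · dr = ∬_S (∇ × F) · n̂ dS = ∬_D (curl F)_z dA,

where D is the disk x^2 + y^2 ≤ 9.

Compute the curl of F = (-17y (z^2 + 1), 17x (z^2 + 1), 0):
    (∇ × F)_x = ∂F_z/∂y - ∂F_y/∂z = -34x z,
    (∇ × F)_y = ∂F_x/∂z - ∂F_z/∂x = -34y z,
    (∇ × F)_z = ∂F_y/∂x - ∂F_x/∂y = 34z^2 + 34.

On z = 4, (curl F)_z = 578.

Convert to polar (x = r cos θ, y = r sin θ, dA = r dr dθ); the integrand becomes 578, so

    ∬_D (curl F)_z dA = ∫_0^{2π} ∫_0^{3} (578) · r dr dθ.

Inner (r from 0 to 3): 2601.
Outer (θ from 0 to 2π): 5202π.

Therefore ∮_C F · dr = 5202π.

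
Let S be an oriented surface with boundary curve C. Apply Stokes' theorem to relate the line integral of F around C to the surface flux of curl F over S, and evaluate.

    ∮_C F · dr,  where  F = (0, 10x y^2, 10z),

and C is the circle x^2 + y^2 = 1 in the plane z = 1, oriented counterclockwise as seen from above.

Let S be the flat disk x^2 + y^2 ≤ 1 in the plane z = 1, with upward unit normal n̂ = ẑ. By Stokes' theorem,

    ∮_C F · dr = ∬_S (∇ × F) · n̂ dS = ∬_D (curl F)_z dA,

where D is the disk x^2 + y^2 ≤ 1.

Compute the curl of F = (0, 10x y^2, 10z):
    (∇ × F)_x = ∂F_z/∂y - ∂F_y/∂z = 0,
    (∇ × F)_y = ∂F_x/∂z - ∂F_z/∂x = 0,
    (∇ × F)_z = ∂F_y/∂x - ∂F_x/∂y = 10y^2.

On z = 1, (curl F)_z = 10y^2.

Convert to polar (x = r cos θ, y = r sin θ, dA = r dr dθ); the integrand becomes 10r^2sin(θ)^2, so

    ∬_D (curl F)_z dA = ∫_0^{2π} ∫_0^{1} (10r^2sin(θ)^2) · r dr dθ.

Inner (r from 0 to 1): 5sin(θ)^2/2.
Outer (θ from 0 to 2π): 5π/2.

Therefore ∮_C F · dr = 5π/2.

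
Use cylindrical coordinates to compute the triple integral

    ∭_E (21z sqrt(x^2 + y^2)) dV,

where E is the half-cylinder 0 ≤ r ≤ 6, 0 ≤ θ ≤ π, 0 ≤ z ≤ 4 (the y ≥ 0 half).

In cylindrical coordinates, x = r cos(θ), y = r sin(θ), z = z, and dV = r dr dθ dz.

The integrand becomes 21r z, so

    ∭_E (21z sqrt(x^2 + y^2)) dV = ∫_{0}^{π} ∫_{0}^{6} ∫_{0}^{4} (21r z) · r dz dr dθ.

Inner (z): 168r^2.
Middle (r from 0 to 6): 12096.
Outer (θ): 12096π.

Therefore the triple integral equals 12096π.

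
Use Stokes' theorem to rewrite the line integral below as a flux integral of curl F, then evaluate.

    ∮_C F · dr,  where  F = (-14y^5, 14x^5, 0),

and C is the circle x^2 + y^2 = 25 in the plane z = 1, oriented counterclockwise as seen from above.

Let S be the flat disk x^2 + y^2 ≤ 25 in the plane z = 1, with upward unit normal n̂ = ẑ. By Stokes' theorem,

    ∮_C F · dr = ∬_S (∇ × F) · n̂ dS = ∬_D (curl F)_z dA,

where D is the disk x^2 + y^2 ≤ 25.

Compute the curl of F = (-14y^5, 14x^5, 0):
    (∇ × F)_x = ∂F_z/∂y - ∂F_y/∂z = 0,
    (∇ × F)_y = ∂F_x/∂z - ∂F_z/∂x = 0,
    (∇ × F)_z = ∂F_y/∂x - ∂F_x/∂y = 70x^4 + 70y^4.

On z = 1, (curl F)_z = 70x^4 + 70y^4.

Convert to polar (x = r cos θ, y = r sin θ, dA = r dr dθ); the integrand becomes 70r^4(sin(θ)^4 + cos(θ)^4), so

    ∬_D (curl F)_z dA = ∫_0^{2π} ∫_0^{5} (70r^4(sin(θ)^4 + cos(θ)^4)) · r dr dθ.

Inner (r from 0 to 5): 546875sin(θ)^4/3 + 546875cos(θ)^4/3.
Outer (θ from 0 to 2π): 546875π/2.

Therefore ∮_C F · dr = 546875π/2.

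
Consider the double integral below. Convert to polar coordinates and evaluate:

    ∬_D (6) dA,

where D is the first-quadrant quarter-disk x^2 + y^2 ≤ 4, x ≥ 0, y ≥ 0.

The region D is 0 ≤ r ≤ 2, 0 ≤ θ ≤ π/2 in polar coordinates, where x = r cos(θ), y = r sin(θ), and dA = r dr dθ.

Under the substitution, the integrand becomes 6, so

    ∬_D (6) dA = ∫_{0}^{π/2} ∫_{0}^{2} (6) · r dr dθ.

Inner integral (in r): ∫_{0}^{2} (6) · r dr = 12.

Outer integral (in θ): ∫_{0}^{π/2} (12) dθ = 6π.

Therefore ∬_D (6) dA = 6π.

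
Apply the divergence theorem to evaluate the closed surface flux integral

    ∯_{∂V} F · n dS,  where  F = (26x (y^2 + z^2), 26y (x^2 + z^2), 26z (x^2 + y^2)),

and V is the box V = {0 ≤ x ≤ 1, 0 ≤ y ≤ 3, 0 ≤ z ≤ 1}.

By the divergence theorem,

    ∯_{∂V} F · n dS = ∭_V (∇ · F) dV.

Compute the divergence:
    ∇ · F = ∂F_x/∂x + ∂F_y/∂y + ∂F_z/∂z = 26y^2 + 26z^2 + 26x^2 + 26z^2 + 26x^2 + 26y^2 = 52x^2 + 52y^2 + 52z^2.

V is a rectangular box, so dV = dx dy dz with 0 ≤ x ≤ 1, 0 ≤ y ≤ 3, 0 ≤ z ≤ 1.

Integrate (52x^2 + 52y^2 + 52z^2) over V as an iterated integral:

    ∭_V (∇·F) dV = ∫_0^{1} ∫_0^{3} ∫_0^{1} (52x^2 + 52y^2 + 52z^2) dz dy dx.

Inner (z from 0 to 1): 52x^2 + 52y^2 + 52/3.
Middle (y from 0 to 3): 156x^2 + 520.
Outer (x from 0 to 1): 572.

Therefore ∯_{∂V} F · n dS = 572.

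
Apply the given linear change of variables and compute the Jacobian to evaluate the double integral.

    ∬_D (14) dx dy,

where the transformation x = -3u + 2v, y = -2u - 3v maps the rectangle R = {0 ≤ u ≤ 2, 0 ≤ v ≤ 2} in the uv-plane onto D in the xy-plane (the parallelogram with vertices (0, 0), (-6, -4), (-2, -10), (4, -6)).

Compute the Jacobian determinant of (x, y) with respect to (u, v):

    ∂(x,y)/∂(u,v) = | -3  2 | = (-3)(-3) - (2)(-2) = 13.
                   | -2  -3 |

Its absolute value is |J| = 13 (the area scaling factor).

Substituting x = -3u + 2v, y = -2u - 3v into the integrand,

    14 → 14,

so the integral becomes

    ∬_R (14) · |J| du dv = ∫_0^2 ∫_0^2 (182) dv du.

Inner (v): 364.
Outer (u): 728.

Therefore ∬_D (14) dx dy = 728.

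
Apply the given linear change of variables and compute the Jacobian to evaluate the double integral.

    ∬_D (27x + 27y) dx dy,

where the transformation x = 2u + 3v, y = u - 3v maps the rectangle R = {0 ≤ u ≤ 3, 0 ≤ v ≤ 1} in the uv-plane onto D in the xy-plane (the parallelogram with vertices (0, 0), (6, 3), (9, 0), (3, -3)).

Compute the Jacobian determinant of (x, y) with respect to (u, v):

    ∂(x,y)/∂(u,v) = | 2  3 | = (2)(-3) - (3)(1) = -9.
                   | 1  -3 |

Its absolute value is |J| = 9 (the area scaling factor).

Substituting x = 2u + 3v, y = u - 3v into the integrand,

    27x + 27y → 81u,

so the integral becomes

    ∬_R (81u) · |J| du dv = ∫_0^3 ∫_0^1 (729u) dv du.

Inner (v): 729u.
Outer (u): 6561/2.

Therefore ∬_D (27x + 27y) dx dy = 6561/2.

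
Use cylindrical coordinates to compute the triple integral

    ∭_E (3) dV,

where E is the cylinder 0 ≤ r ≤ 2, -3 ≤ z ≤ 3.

In cylindrical coordinates, x = r cos(θ), y = r sin(θ), z = z, and dV = r dr dθ dz.

The integrand becomes 3, so

    ∭_E (3) dV = ∫_{0}^{2π} ∫_{0}^{2} ∫_{-3}^{3} (3) · r dz dr dθ.

Inner (z): 18r.
Middle (r from 0 to 2): 36.
Outer (θ): 72π.

Therefore the triple integral equals 72π.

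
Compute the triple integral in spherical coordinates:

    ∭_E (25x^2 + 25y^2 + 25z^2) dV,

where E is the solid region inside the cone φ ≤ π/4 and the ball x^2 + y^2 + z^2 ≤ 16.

In spherical coordinates, x = ρ sin(φ) cos(θ), y = ρ sin(φ) sin(θ), z = ρ cos(φ), and dV = ρ^2 sin(φ) dρ dφ dθ.

The integrand becomes 25ρ^2, so

    ∭_E (25x^2 + 25y^2 + 25z^2) dV = ∫_{0}^{2π} ∫_{0}^{π/4} ∫_{0}^{4} (25ρ^2) · ρ^2 sin(φ) dρ dφ dθ.

Inner (ρ): 5120sin(φ).
Middle (φ): 5120 - 2560sqrt(2).
Outer (θ): 5120π (2 - sqrt(2)).

Therefore the triple integral equals 5120π (2 - sqrt(2)).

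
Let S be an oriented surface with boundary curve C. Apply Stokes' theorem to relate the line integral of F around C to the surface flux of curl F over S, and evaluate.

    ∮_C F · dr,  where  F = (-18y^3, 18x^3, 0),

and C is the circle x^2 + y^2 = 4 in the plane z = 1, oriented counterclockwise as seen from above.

Let S be the flat disk x^2 + y^2 ≤ 4 in the plane z = 1, with upward unit normal n̂ = ẑ. By Stokes' theorem,

    ∮_C F · dr = ∬_S (∇ × F) · n̂ dS = ∬_D (curl F)_z dA,

where D is the disk x^2 + y^2 ≤ 4.

Compute the curl of F = (-18y^3, 18x^3, 0):
    (∇ × F)_x = ∂F_z/∂y - ∂F_y/∂z = 0,
    (∇ × F)_y = ∂F_x/∂z - ∂F_z/∂x = 0,
    (∇ × F)_z = ∂F_y/∂x - ∂F_x/∂y = 54x^2 + 54y^2.

On z = 1, (curl F)_z = 54x^2 + 54y^2.

Convert to polar (x = r cos θ, y = r sin θ, dA = r dr dθ); the integrand becomes 54r^2, so

    ∬_D (curl F)_z dA = ∫_0^{2π} ∫_0^{2} (54r^2) · r dr dθ.

Inner (r from 0 to 2): 216.
Outer (θ from 0 to 2π): 432π.

Therefore ∮_C F · dr = 432π.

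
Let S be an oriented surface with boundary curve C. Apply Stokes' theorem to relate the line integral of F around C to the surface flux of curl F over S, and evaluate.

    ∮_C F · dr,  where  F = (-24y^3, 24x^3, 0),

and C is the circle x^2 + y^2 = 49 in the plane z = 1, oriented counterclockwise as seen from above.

Let S be the flat disk x^2 + y^2 ≤ 49 in the plane z = 1, with upward unit normal n̂ = ẑ. By Stokes' theorem,

    ∮_C F · dr = ∬_S (∇ × F) · n̂ dS = ∬_D (curl F)_z dA,

where D is the disk x^2 + y^2 ≤ 49.

Compute the curl of F = (-24y^3, 24x^3, 0):
    (∇ × F)_x = ∂F_z/∂y - ∂F_y/∂z = 0,
    (∇ × F)_y = ∂F_x/∂z - ∂F_z/∂x = 0,
    (∇ × F)_z = ∂F_y/∂x - ∂F_x/∂y = 72x^2 + 72y^2.

On z = 1, (curl F)_z = 72x^2 + 72y^2.

Convert to polar (x = r cos θ, y = r sin θ, dA = r dr dθ); the integrand becomes 72r^2, so

    ∬_D (curl F)_z dA = ∫_0^{2π} ∫_0^{7} (72r^2) · r dr dθ.

Inner (r from 0 to 7): 43218.
Outer (θ from 0 to 2π): 86436π.

Therefore ∮_C F · dr = 86436π.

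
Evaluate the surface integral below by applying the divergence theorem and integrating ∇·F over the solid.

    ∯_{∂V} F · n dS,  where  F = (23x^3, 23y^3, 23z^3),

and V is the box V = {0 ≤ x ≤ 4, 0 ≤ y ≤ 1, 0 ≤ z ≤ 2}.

By the divergence theorem,

    ∯_{∂V} F · n dS = ∭_V (∇ · F) dV.

Compute the divergence:
    ∇ · F = ∂F_x/∂x + ∂F_y/∂y + ∂F_z/∂z = 69x^2 + 69y^2 + 69z^2.

V is a rectangular box, so dV = dx dy dz with 0 ≤ x ≤ 4, 0 ≤ y ≤ 1, 0 ≤ z ≤ 2.

Integrate (69x^2 + 69y^2 + 69z^2) over V as an iterated integral:

    ∭_V (∇·F) dV = ∫_0^{4} ∫_0^{1} ∫_0^{2} (69x^2 + 69y^2 + 69z^2) dz dy dx.

Inner (z from 0 to 2): 138x^2 + 138y^2 + 184.
Middle (y from 0 to 1): 138x^2 + 230.
Outer (x from 0 to 4): 3864.

Therefore ∯_{∂V} F · n dS = 3864.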